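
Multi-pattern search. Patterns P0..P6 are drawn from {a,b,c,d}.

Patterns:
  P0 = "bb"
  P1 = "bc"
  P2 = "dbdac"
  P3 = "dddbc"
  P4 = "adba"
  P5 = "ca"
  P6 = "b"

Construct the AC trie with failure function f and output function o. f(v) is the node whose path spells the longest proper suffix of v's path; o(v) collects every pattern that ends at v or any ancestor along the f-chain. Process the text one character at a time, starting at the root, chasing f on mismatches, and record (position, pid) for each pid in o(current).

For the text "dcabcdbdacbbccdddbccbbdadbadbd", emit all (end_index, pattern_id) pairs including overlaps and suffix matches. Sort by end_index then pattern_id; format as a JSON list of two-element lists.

Build automaton:
Trie (insert patterns):
  0='ε' goto a→13 b→1 c→17 d→4
  1='b' goto b→2 c→3  [P6 ends]
  2='bb' goto ·  [P0 ends]
  3='bc' goto ·  [P1 ends]
  4='d' goto b→5 d→9
  5='db' goto d→6
  6='dbd' goto a→7
  7='dbda' goto c→8
  8='dbdac' goto ·  [P2 ends]
  9='dd' goto d→10
  10='ddd' goto b→11
  11='dddb' goto c→12
  12='dddbc' goto ·  [P3 ends]
  13='a' goto d→14
  14='ad' goto b→15
  15='adb' goto a→16
  16='adba' goto ·  [P4 ends]
  17='c' goto a→18
  18='ca' goto ·  [P5 ends]

Failure links (BFS by depth):
  n1('b'): parent n0 fail=0; on 'b' 0 → fail=0;  out {6}∪∅={6}
  n4('d'): parent n0 fail=0; on 'd' 0 → fail=0;  out ∅∪∅=∅
  n13('a'): parent n0 fail=0; on 'a' 0 → fail=0;  out ∅∪∅=∅
  n17('c'): parent n0 fail=0; on 'c' 0 → fail=0;  out ∅∪∅=∅
  n2('bb'): parent n1 fail=0; on 'b' 0 → fail=1;  out {0}∪{6}={0,6}
  n3('bc'): parent n1 fail=0; on 'c' 0 → fail=17;  out {1}∪∅={1}
  n5('db'): parent n4 fail=0; on 'b' 0 → fail=1;  out ∅∪{6}={6}
  n9('dd'): parent n4 fail=0; on 'd' 0 → fail=4;  out ∅∪∅=∅
  n14('ad'): parent n13 fail=0; on 'd' 0 → fail=4;  out ∅∪∅=∅
  n18('ca'): parent n17 fail=0; on 'a' 0 → fail=13;  out {5}∪∅={5}
  n6('dbd'): parent n5 fail=1; on 'd' 1→0 → fail=4;  out ∅∪∅=∅
  n10('ddd'): parent n9 fail=4; on 'd' 4 → fail=9;  out ∅∪∅=∅
  n15('adb'): parent n14 fail=4; on 'b' 4 → fail=5;  out ∅∪{6}={6}
  n7('dbda'): parent n6 fail=4; on 'a' 4→0 → fail=13;  out ∅∪∅=∅
  n11('dddb'): parent n10 fail=9; on 'b' 9→4 → fail=5;  out ∅∪{6}={6}
  n16('adba'): parent n15 fail=5; on 'a' 5→1→0 → fail=13;  out {4}∪∅={4}
  n8('dbdac'): parent n7 fail=13; on 'c' 13→0 → fail=17;  out {2}∪∅={2}
  n12('dddbc'): parent n11 fail=5; on 'c' 5→1 → fail=3;  out {3}∪{1}={1,3}

Scan:
i=0 'd': node 0→4
i=1 'c': node 4→17 (fail-walked)
i=2 'a': node 17→18  ** P5@[1:2]
i=3 'b': node 18→1 (fail-walked)  ** P6@[3:3]
i=4 'c': node 1→3  ** P1@[3:4]
i=5 'd': node 3→4 (fail-walked)
i=6 'b': node 4→5  ** P6@[6:6]
i=7 'd': node 5→6
i=8 'a': node 6→7
i=9 'c': node 7→8  ** P2@[5:9]
i=10 'b': node 8→1 (fail-walked)  ** P6@[10:10]
i=11 'b': node 1→2  ** P0@[10:11],P6@[11:11]
i=12 'c': node 2→3 (fail-walked)  ** P1@[11:12]
i=13 'c': node 3→17 (fail-walked)
i=14 'd': node 17→4 (fail-walked)
i=15 'd': node 4→9
i=16 'd': node 9→10
i=17 'b': node 10→11  ** P6@[17:17]
i=18 'c': node 11→12  ** P1@[17:18],P3@[14:18]
i=19 'c': node 12→17 (fail-walked)
i=20 'b': node 17→1 (fail-walked)  ** P6@[20:20]
i=21 'b': node 1→2  ** P0@[20:21],P6@[21:21]
i=22 'd': node 2→4 (fail-walked)
i=23 'a': node 4→13 (fail-walked)
i=24 'd': node 13→14
i=25 'b': node 14→15  ** P6@[25:25]
i=26 'a': node 15→16  ** P4@[23:26]
i=27 'd': node 16→14 (fail-walked)
i=28 'b': node 14→15  ** P6@[28:28]
i=29 'd': node 15→6 (fail-walked)

Result: [[2,5],[3,6],[4,1],[6,6],[9,2],[10,6],[11,0],[11,6],[12,1],[17,6],[18,1],[18,3],[20,6],[21,0],[21,6],[25,6],[26,4],[28,6]]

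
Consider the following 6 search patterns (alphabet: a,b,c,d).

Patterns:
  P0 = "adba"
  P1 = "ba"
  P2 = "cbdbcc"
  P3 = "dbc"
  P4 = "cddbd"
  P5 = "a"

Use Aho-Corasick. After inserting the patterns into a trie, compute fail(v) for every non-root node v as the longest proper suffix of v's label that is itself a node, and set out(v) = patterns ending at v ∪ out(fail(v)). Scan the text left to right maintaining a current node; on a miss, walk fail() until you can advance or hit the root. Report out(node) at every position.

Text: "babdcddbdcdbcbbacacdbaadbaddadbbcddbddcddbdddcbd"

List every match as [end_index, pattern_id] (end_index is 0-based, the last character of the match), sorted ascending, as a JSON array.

Build:
Trie nodes:
  0='ε' goto a→1 b→5 c→7 d→13
  1='a' goto d→2  [P5 ends]
  2='ad' goto b→3
  3='adb' goto a→4
  4='adba' goto ·  [P0 ends]
  5='b' goto a→6
  6='ba' goto ·  [P1 ends]
  7='c' goto b→8 d→16
  8='cb' goto d→9
  9='cbd' goto b→10
  10='cbdb' goto c→11
  11='cbdbc' goto c→12
  12='cbdbcc' goto ·  [P2 ends]
  13='d' goto b→14
  14='db' goto c→15
  15='dbc' goto ·  [P3 ends]
  16='cd' goto d→17
  17='cdd' goto b→18
  18='cddb' goto d→19
  19='cddbd' goto ·  [P4 ends]

Failure links (BFS by depth):
  n1('a'): parent n0 fail=0; on 'a' 0 → fail=0;  out {5}∪∅={5}
  n5('b'): parent n0 fail=0; on 'b' 0 → fail=0;  out ∅∪∅=∅
  n7('c'): parent n0 fail=0; on 'c' 0 → fail=0;  out ∅∪∅=∅
  n13('d'): parent n0 fail=0; on 'd' 0 → fail=0;  out ∅∪∅=∅
  n2('ad'): parent n1 fail=0; on 'd' 0 → fail=13;  out ∅∪∅=∅
  n6('ba'): parent n5 fail=0; on 'a' 0 → fail=1;  out {1}∪{5}={1,5}
  n8('cb'): parent n7 fail=0; on 'b' 0 → fail=5;  out ∅∪∅=∅
  n14('db'): parent n13 fail=0; on 'b' 0 → fail=5;  out ∅∪∅=∅
  n16('cd'): parent n7 fail=0; on 'd' 0 → fail=13;  out ∅∪∅=∅
  n3('adb'): parent n2 fail=13; on 'b' 13 → fail=14;  out ∅∪∅=∅
  n9('cbd'): parent n8 fail=5; on 'd' 5→0 → fail=13;  out ∅∪∅=∅
  n15('dbc'): parent n14 fail=5; on 'c' 5→0 → fail=7;  out {3}∪∅={3}
  n17('cdd'): parent n16 fail=13; on 'd' 13→0 → fail=13;  out ∅∪∅=∅
  n4('adba'): parent n3 fail=14; on 'a' 14→5 → fail=6;  out {0}∪{1,5}={0,1,5}
  n10('cbdb'): parent n9 fail=13; on 'b' 13 → fail=14;  out ∅∪∅=∅
  n18('cddb'): parent n17 fail=13; on 'b' 13 → fail=14;  out ∅∪∅=∅
  n11('cbdbc'): parent n10 fail=14; on 'c' 14 → fail=15;  out ∅∪{3}={3}
  n19('cddbd'): parent n18 fail=14; on 'd' 14→5→0 → fail=13;  out {4}∪∅={4}
  n12('cbdbcc'): parent n11 fail=15; on 'c' 15→7→0 → fail=7;  out {2}∪∅={2}

Scan:
i=0 'b': node 0→5
i=1 'a': node 5→6  emit P1@[0:1],P5@[1:1]
i=2 'b': node 6→5 ·f
i=3 'd': node 5→13 ·f
i=4 'c': node 13→7 ·f
i=5 'd': node 7→16
i=6 'd': node 16→17
i=7 'b': node 17→18
i=8 'd': node 18→19  emit P4@[4:8]
i=9 'c': node 19→7 ·f
i=10 'd': node 7→16
i=11 'b': node 16→14 ·f
i=12 'c': node 14→15  emit P3@[10:12]
i=13 'b': node 15→8 ·f
i=14 'b': node 8→5 ·f
i=15 'a': node 5→6  emit P1@[14:15],P5@[15:15]
i=16 'c': node 6→7 ·f
i=17 'a': node 7→1 ·f  emit P5@[17:17]
i=18 'c': node 1→7 ·f
i=19 'd': node 7→16
i=20 'b': node 16→14 ·f
i=21 'a': node 14→6 ·f  emit P1@[20:21],P5@[21:21]
i=22 'a': node 6→1 ·f  emit P5@[22:22]
i=23 'd': node 1→2
i=24 'b': node 2→3
i=25 'a': node 3→4  emit P0@[22:25],P1@[24:25],P5@[25:25]
i=26 'd': node 4→2 ·f
i=27 'd': node 2→13 ·f
i=28 'a': node 13→1 ·f  emit P5@[28:28]
i=29 'd': node 1→2
i=30 'b': node 2→3
i=31 'b': node 3→5 ·f
i=32 'c': node 5→7 ·f
i=33 'd': node 7→16
i=34 'd': node 16→17
i=35 'b': node 17→18
i=36 'd': node 18→19  emit P4@[32:36]
i=37 'd': node 19→13 ·f
i=38 'c': node 13→7 ·f
i=39 'd': node 7→16
i=40 'd': node 16→17
i=41 'b': node 17→18
i=42 'd': node 18→19  emit P4@[38:42]
i=43 'd': node 19→13 ·f
i=44 'd': node 13→13 ·f
i=45 'c': node 13→7 ·f
i=46 'b': node 7→8
i=47 'd': node 8→9

Result: [[1,1],[1,5],[8,4],[12,3],[15,1],[15,5],[17,5],[21,1],[21,5],[22,5],[25,0],[25,1],[25,5],[28,5],[36,4],[42,4]]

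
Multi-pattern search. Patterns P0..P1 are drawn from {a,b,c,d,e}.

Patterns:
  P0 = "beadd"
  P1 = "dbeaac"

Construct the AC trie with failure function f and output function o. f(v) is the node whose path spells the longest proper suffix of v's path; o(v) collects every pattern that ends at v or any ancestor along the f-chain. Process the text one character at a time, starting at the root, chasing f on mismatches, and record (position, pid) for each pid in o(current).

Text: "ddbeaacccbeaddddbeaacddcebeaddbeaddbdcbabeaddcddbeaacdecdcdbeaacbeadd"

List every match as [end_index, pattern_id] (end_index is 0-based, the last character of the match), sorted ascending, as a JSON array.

Build:
Trie nodes:
  n0 'ε': b→1 d→6
  n1 'b': e→2
  n2 'be': a→3
  n3 'bea': d→4
  n4 'bead': d→5
  n5 'beadd': ·  [P0 ends]
  n6 'd': b→7
  n7 'db': e→8
  n8 'dbe': a→9
  n9 'dbea': a→10
  n10 'dbeaa': c→11
  n11 'dbeaac': ·  [P1 ends]

BFS fail/out derivation:
  n1('b'): parent n0 fail=0; on 'b' 0 → fail=0;  out ∅∪∅=∅
  n6('d'): parent n0 fail=0; on 'd' 0 → fail=0;  out ∅∪∅=∅
  n2('be'): parent n1 fail=0; on 'e' 0 → fail=0;  out ∅∪∅=∅
  n7('db'): parent n6 fail=0; on 'b' 0 → fail=1;  out ∅∪∅=∅
  n3('bea'): parent n2 fail=0; on 'a' 0 → fail=0;  out ∅∪∅=∅
  n8('dbe'): parent n7 fail=1; on 'e' 1 → fail=2;  out ∅∪∅=∅
  n4('bead'): parent n3 fail=0; on 'd' 0 → fail=6;  out ∅∪∅=∅
  n9('dbea'): parent n8 fail=2; on 'a' 2 → fail=3;  out ∅∪∅=∅
  n5('beadd'): parent n4 fail=6; on 'd' 6→0 → fail=6;  out {0}∪∅={0}
  n10('dbeaa'): parent n9 fail=3; on 'a' 3→0 → fail=0;  out ∅∪∅=∅
  n11('dbeaac'): parent n10 fail=0; on 'c' 0 → fail=0;  out {1}∪∅={1}

Run:
pos 0 'd': at 6
pos 1 'd': at 6 ·f
pos 2 'b': at 7
pos 3 'e': at 8
pos 4 'a': at 9
pos 5 'a': at 10
pos 6 'c': at 11  emit P1@[1:6]
pos 7 'c': at 0 ·f
pos 8 'c': at 0
pos 9 'b': at 1
pos 10 'e': at 2
pos 11 'a': at 3
pos 12 'd': at 4
pos 13 'd': at 5  emit P0@[9:13]
pos 14 'd': at 6 ·f
pos 15 'd': at 6 ·f
pos 16 'b': at 7
pos 17 'e': at 8
pos 18 'a': at 9
pos 19 'a': at 10
pos 20 'c': at 11  emit P1@[15:20]
pos 21 'd': at 6 ·f
pos 22 'd': at 6 ·f
pos 23 'c': at 0 ·f
pos 24 'e': at 0
pos 25 'b': at 1
pos 26 'e': at 2
pos 27 'a': at 3
pos 28 'd': at 4
pos 29 'd': at 5  emit P0@[25:29]
pos 30 'b': at 7 ·f
pos 31 'e': at 8
pos 32 'a': at 9
pos 33 'd': at 4 ·f
pos 34 'd': at 5  emit P0@[30:34]
pos 35 'b': at 7 ·f
pos 36 'd': at 6 ·f
pos 37 'c': at 0 ·f
pos 38 'b': at 1
pos 39 'a': at 0 ·f
pos 40 'b': at 1
pos 41 'e': at 2
pos 42 'a': at 3
pos 43 'd': at 4
pos 44 'd': at 5  emit P0@[40:44]
pos 45 'c': at 0 ·f
pos 46 'd': at 6
pos 47 'd': at 6 ·f
pos 48 'b': at 7
pos 49 'e': at 8
pos 50 'a': at 9
pos 51 'a': at 10
pos 52 'c': at 11  emit P1@[47:52]
pos 53 'd': at 6 ·f
pos 54 'e': at 0 ·f
pos 55 'c': at 0
pos 56 'd': at 6
pos 57 'c': at 0 ·f
pos 58 'd': at 6
pos 59 'b': at 7
pos 60 'e': at 8
pos 61 'a': at 9
pos 62 'a': at 10
pos 63 'c': at 11  emit P1@[58:63]
pos 64 'b': at 1 ·f
pos 65 'e': at 2
pos 66 'a': at 3
pos 67 'd': at 4
pos 68 'd': at 5  emit P0@[64:68]

Result: [[6,1],[13,0],[20,1],[29,0],[34,0],[44,0],[52,1],[63,1],[68,0]]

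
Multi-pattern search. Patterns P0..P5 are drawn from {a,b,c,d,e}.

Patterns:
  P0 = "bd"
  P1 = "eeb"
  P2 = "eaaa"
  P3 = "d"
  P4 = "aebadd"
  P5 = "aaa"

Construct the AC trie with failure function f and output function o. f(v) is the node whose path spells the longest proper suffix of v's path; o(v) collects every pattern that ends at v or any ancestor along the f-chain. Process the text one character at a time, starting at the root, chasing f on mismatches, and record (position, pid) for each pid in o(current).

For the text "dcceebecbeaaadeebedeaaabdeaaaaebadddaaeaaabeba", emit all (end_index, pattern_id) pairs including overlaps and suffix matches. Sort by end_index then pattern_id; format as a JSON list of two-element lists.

Build automaton:
Trie (insert patterns):
  n0 'ε': a→10 b→1 d→9 e→3
  n1 'b': d→2
  n2 'bd': ·  ←P0
  n3 'e': a→6 e→4
  n4 'ee': b→5
  n5 'eeb': ·  ←P1
  n6 'ea': a→7
  n7 'eaa': a→8
  n8 'eaaa': ·  ←P2
  n9 'd': ·  ←P3
  n10 'a': a→16 e→11
  n11 'ae': b→12
  n12 'aeb': a→13
  n13 'aeba': d→14
  n14 'aebad': d→15
  n15 'aebadd': ·  ←P4
  n16 'aa': a→17
  n17 'aaa': ·  ←P5

BFS fail/out derivation:
  n1('b'): parent n0 fail=0; on 'b' 0 → fail=0;  out ∅∪∅=∅
  n3('e'): parent n0 fail=0; on 'e' 0 → fail=0;  out ∅∪∅=∅
  n9('d'): parent n0 fail=0; on 'd' 0 → fail=0;  out {3}∪∅={3}
  n10('a'): parent n0 fail=0; on 'a' 0 → fail=0;  out ∅∪∅=∅
  n2('bd'): parent n1 fail=0; on 'd' 0 → fail=9;  out {0}∪{3}={0,3}
  n4('ee'): parent n3 fail=0; on 'e' 0 → fail=3;  out ∅∪∅=∅
  n6('ea'): parent n3 fail=0; on 'a' 0 → fail=10;  out ∅∪∅=∅
  n11('ae'): parent n10 fail=0; on 'e' 0 → fail=3;  out ∅∪∅=∅
  n16('aa'): parent n10 fail=0; on 'a' 0 → fail=10;  out ∅∪∅=∅
  n5('eeb'): parent n4 fail=3; on 'b' 3→0 → fail=1;  out {1}∪∅={1}
  n7('eaa'): parent n6 fail=10; on 'a' 10 → fail=16;  out ∅∪∅=∅
  n12('aeb'): parent n11 fail=3; on 'b' 3→0 → fail=1;  out ∅∪∅=∅
  n17('aaa'): parent n16 fail=10; on 'a' 10 → fail=16;  out {5}∪∅={5}
  n8('eaaa'): parent n7 fail=16; on 'a' 16 → fail=17;  out {2}∪{5}={2,5}
  n13('aeba'): parent n12 fail=1; on 'a' 1→0 → fail=10;  out ∅∪∅=∅
  n14('aebad'): parent n13 fail=10; on 'd' 10→0 → fail=9;  out ∅∪{3}={3}
  n15('aebadd'): parent n14 fail=9; on 'd' 9→0 → fail=9;  out {4}∪{3}={3,4}

Text stream:
pos 0 'd': at 9  → match P3@[0:0]
pos 1 'c': at 0 ·f
pos 2 'c': at 0
pos 3 'e': at 3
pos 4 'e': at 4
pos 5 'b': at 5  → match P1@[3:5]
pos 6 'e': at 3 ·f
pos 7 'c': at 0 ·f
pos 8 'b': at 1
pos 9 'e': at 3 ·f
pos 10 'a': at 6
pos 11 'a': at 7
pos 12 'a': at 8  → match P2@[9:12],P5@[10:12]
pos 13 'd': at 9 ·f  → match P3@[13:13]
pos 14 'e': at 3 ·f
pos 15 'e': at 4
pos 16 'b': at 5  → match P1@[14:16]
pos 17 'e': at 3 ·f
pos 18 'd': at 9 ·f  → match P3@[18:18]
pos 19 'e': at 3 ·f
pos 20 'a': at 6
pos 21 'a': at 7
pos 22 'a': at 8  → match P2@[19:22],P5@[20:22]
pos 23 'b': at 1 ·f
pos 24 'd': at 2  → match P0@[23:24],P3@[24:24]
pos 25 'e': at 3 ·f
pos 26 'a': at 6
pos 27 'a': at 7
pos 28 'a': at 8  → match P2@[25:28],P5@[26:28]
pos 29 'a': at 17 ·f  → match P5@[27:29]
pos 30 'e': at 11 ·f
pos 31 'b': at 12
pos 32 'a': at 13
pos 33 'd': at 14  → match P3@[33:33]
pos 34 'd': at 15  → match P3@[34:34],P4@[29:34]
pos 35 'd': at 9 ·f  → match P3@[35:35]
pos 36 'a': at 10 ·f
pos 37 'a': at 16
pos 38 'e': at 11 ·f
pos 39 'a': at 6 ·f
pos 40 'a': at 7
pos 41 'a': at 8  → match P2@[38:41],P5@[39:41]
pos 42 'b': at 1 ·f
pos 43 'e': at 3 ·f
pos 44 'b': at 1 ·f
pos 45 'a': at 10 ·f

All matches (sorted): [[0,3],[5,1],[12,2],[12,5],[13,3],[16,1],[18,3],[22,2],[22,5],[24,0],[24,3],[28,2],[28,5],[29,5],[33,3],[34,3],[34,4],[35,3],[41,2],[41,5]]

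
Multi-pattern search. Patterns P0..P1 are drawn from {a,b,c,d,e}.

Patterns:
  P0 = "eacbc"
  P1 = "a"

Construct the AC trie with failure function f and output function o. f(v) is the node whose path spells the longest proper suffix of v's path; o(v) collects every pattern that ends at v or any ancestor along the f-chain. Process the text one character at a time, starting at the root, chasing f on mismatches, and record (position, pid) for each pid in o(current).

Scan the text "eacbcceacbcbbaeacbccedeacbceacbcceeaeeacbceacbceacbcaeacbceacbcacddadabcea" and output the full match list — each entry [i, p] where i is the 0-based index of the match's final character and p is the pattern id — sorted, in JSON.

Build:
Trie (insert patterns):
  n0 'ε': a→6 e→1
  n1 'e': a→2
  n2 'ea': c→3
  n3 'eac': b→4
  n4 'eacb': c→5
  n5 'eacbc': ·  [P0 ends]
  n6 'a': ·  [P1 ends]

Failure links (BFS by depth):
  fail(1) 'e': from fail(0)=0 chase 'e': 0 ⇒ 0;  out=∅∪out(0)=∅
  fail(6) 'a': from fail(0)=0 chase 'a': 0 ⇒ 0;  out={1}∪out(0)={1}
  fail(2) 'ea': from fail(1)=0 chase 'a': 0 ⇒ 6;  out=∅∪out(6)={1}
  fail(3) 'eac': from fail(2)=6 chase 'c': 6→0 ⇒ 0;  out=∅∪out(0)=∅
  fail(4) 'eacb': from fail(3)=0 chase 'b': 0 ⇒ 0;  out=∅∪out(0)=∅
  fail(5) 'eacbc': from fail(4)=0 chase 'c': 0 ⇒ 0;  out={0}∪out(0)={0}

Run:
[0] read 'e'  n0⇒n1
[1] read 'a'  n1⇒n2  → match P1@[1:1]
[2] read 'c'  n2⇒n3
[3] read 'b'  n3⇒n4
[4] read 'c'  n4⇒n5  → match P0@[0:4]
[5] read 'c'  n5⇒n0 (via fail)
[6] read 'e'  n0⇒n1
[7] read 'a'  n1⇒n2  → match P1@[7:7]
[8] read 'c'  n2⇒n3
[9] read 'b'  n3⇒n4
[10] read 'c'  n4⇒n5  → match P0@[6:10]
[11] read 'b'  n5⇒n0 (via fail)
[12] read 'b'  n0⇒n0
[13] read 'a'  n0⇒n6  → match P1@[13:13]
[14] read 'e'  n6⇒n1 (via fail)
[15] read 'a'  n1⇒n2  → match P1@[15:15]
[16] read 'c'  n2⇒n3
[17] read 'b'  n3⇒n4
[18] read 'c'  n4⇒n5  → match P0@[14:18]
[19] read 'c'  n5⇒n0 (via fail)
[20] read 'e'  n0⇒n1
[21] read 'd'  n1⇒n0 (via fail)
[22] read 'e'  n0⇒n1
[23] read 'a'  n1⇒n2  → match P1@[23:23]
[24] read 'c'  n2⇒n3
[25] read 'b'  n3⇒n4
[26] read 'c'  n4⇒n5  → match P0@[22:26]
[27] read 'e'  n5⇒n1 (via fail)
[28] read 'a'  n1⇒n2  → match P1@[28:28]
[29] read 'c'  n2⇒n3
[30] read 'b'  n3⇒n4
[31] read 'c'  n4⇒n5  → match P0@[27:31]
[32] read 'c'  n5⇒n0 (via fail)
[33] read 'e'  n0⇒n1
[34] read 'e'  n1⇒n1 (via fail)
[35] read 'a'  n1⇒n2  → match P1@[35:35]
[36] read 'e'  n2⇒n1 (via fail)
[37] read 'e'  n1⇒n1 (via fail)
[38] read 'a'  n1⇒n2  → match P1@[38:38]
[39] read 'c'  n2⇒n3
[40] read 'b'  n3⇒n4
[41] read 'c'  n4⇒n5  → match P0@[37:41]
[42] read 'e'  n5⇒n1 (via fail)
[43] read 'a'  n1⇒n2  → match P1@[43:43]
[44] read 'c'  n2⇒n3
[45] read 'b'  n3⇒n4
[46] read 'c'  n4⇒n5  → match P0@[42:46]
[47] read 'e'  n5⇒n1 (via fail)
[48] read 'a'  n1⇒n2  → match P1@[48:48]
[49] read 'c'  n2⇒n3
[50] read 'b'  n3⇒n4
[51] read 'c'  n4⇒n5  → match P0@[47:51]
[52] read 'a'  n5⇒n6 (via fail)  → match P1@[52:52]
[53] read 'e'  n6⇒n1 (via fail)
[54] read 'a'  n1⇒n2  → match P1@[54:54]
[55] read 'c'  n2⇒n3
[56] read 'b'  n3⇒n4
[57] read 'c'  n4⇒n5  → match P0@[53:57]
[58] read 'e'  n5⇒n1 (via fail)
[59] read 'a'  n1⇒n2  → match P1@[59:59]
[60] read 'c'  n2⇒n3
[61] read 'b'  n3⇒n4
[62] read 'c'  n4⇒n5  → match P0@[58:62]
[63] read 'a'  n5⇒n6 (via fail)  → match P1@[63:63]
[64] read 'c'  n6⇒n0 (via fail)
[65] read 'd'  n0⇒n0
[66] read 'd'  n0⇒n0
[67] read 'a'  n0⇒n6  → match P1@[67:67]
[68] read 'd'  n6⇒n0 (via fail)
[69] read 'a'  n0⇒n6  → match P1@[69:69]
[70] read 'b'  n6⇒n0 (via fail)
[71] read 'c'  n0⇒n0
[72] read 'e'  n0⇒n1
[73] read 'a'  n1⇒n2  → match P1@[73:73]

Matches: [[1,1],[4,0],[7,1],[10,0],[13,1],[15,1],[18,0],[23,1],[26,0],[28,1],[31,0],[35,1],[38,1],[41,0],[43,1],[46,0],[48,1],[51,0],[52,1],[54,1],[57,0],[59,1],[62,0],[63,1],[67,1],[69,1],[73,1]]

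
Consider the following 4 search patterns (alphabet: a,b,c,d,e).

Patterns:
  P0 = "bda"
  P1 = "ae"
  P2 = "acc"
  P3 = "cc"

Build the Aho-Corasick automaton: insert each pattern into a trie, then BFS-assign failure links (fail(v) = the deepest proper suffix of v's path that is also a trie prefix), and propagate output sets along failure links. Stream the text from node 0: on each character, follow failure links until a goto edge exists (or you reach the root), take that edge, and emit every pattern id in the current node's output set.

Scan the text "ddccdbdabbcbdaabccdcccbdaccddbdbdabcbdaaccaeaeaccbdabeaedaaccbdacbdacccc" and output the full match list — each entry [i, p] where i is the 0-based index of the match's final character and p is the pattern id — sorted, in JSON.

Build automaton:
Trie nodes:
  n0 'ε': a→4 b→1 c→8
  n1 'b': d→2
  n2 'bd': a→3
  n3 'bda': ·  ←P0
  n4 'a': c→6 e→5
  n5 'ae': ·  ←P1
  n6 'ac': c→7
  n7 'acc': ·  ←P2
  n8 'c': c→9
  n9 'cc': ·  ←P3

Failure links (BFS by depth):
  fail(1) 'b': from fail(0)=0 chase 'b': 0 ⇒ 0;  out=∅∪out(0)=∅
  fail(4) 'a': from fail(0)=0 chase 'a': 0 ⇒ 0;  out=∅∪out(0)=∅
  fail(8) 'c': from fail(0)=0 chase 'c': 0 ⇒ 0;  out=∅∪out(0)=∅
  fail(2) 'bd': from fail(1)=0 chase 'd': 0 ⇒ 0;  out=∅∪out(0)=∅
  fail(5) 'ae': from fail(4)=0 chase 'e': 0 ⇒ 0;  out={1}∪out(0)={1}
  fail(6) 'ac': from fail(4)=0 chase 'c': 0 ⇒ 8;  out=∅∪out(8)=∅
  fail(9) 'cc': from fail(8)=0 chase 'c': 0 ⇒ 8;  out={3}∪out(8)={3}
  fail(3) 'bda': from fail(2)=0 chase 'a': 0 ⇒ 4;  out={0}∪out(4)={0}
  fail(7) 'acc': from fail(6)=8 chase 'c': 8 ⇒ 9;  out={2}∪out(9)={2,3}

Scan:
i=0 'd': node 0→0
i=1 'd': node 0→0
i=2 'c': node 0→8
i=3 'c': node 8→9  emit P3@[2:3]
i=4 'd': node 9→0 (fail-walked)
i=5 'b': node 0→1
i=6 'd': node 1→2
i=7 'a': node 2→3  emit P0@[5:7]
i=8 'b': node 3→1 (fail-walked)
i=9 'b': node 1→1 (fail-walked)
i=10 'c': node 1→8 (fail-walked)
i=11 'b': node 8→1 (fail-walked)
i=12 'd': node 1→2
i=13 'a': node 2→3  emit P0@[11:13]
i=14 'a': node 3→4 (fail-walked)
i=15 'b': node 4→1 (fail-walked)
i=16 'c': node 1→8 (fail-walked)
i=17 'c': node 8→9  emit P3@[16:17]
i=18 'd': node 9→0 (fail-walked)
i=19 'c': node 0→8
i=20 'c': node 8→9  emit P3@[19:20]
i=21 'c': node 9→9 (fail-walked)  emit P3@[20:21]
i=22 'b': node 9→1 (fail-walked)
i=23 'd': node 1→2
i=24 'a': node 2→3  emit P0@[22:24]
i=25 'c': node 3→6 (fail-walked)
i=26 'c': node 6→7  emit P2@[24:26],P3@[25:26]
i=27 'd': node 7→0 (fail-walked)
i=28 'd': node 0→0
i=29 'b': node 0→1
i=30 'd': node 1→2
i=31 'b': node 2→1 (fail-walked)
i=32 'd': node 1→2
i=33 'a': node 2→3  emit P0@[31:33]
i=34 'b': node 3→1 (fail-walked)
i=35 'c': node 1→8 (fail-walked)
i=36 'b': node 8→1 (fail-walked)
i=37 'd': node 1→2
i=38 'a': node 2→3  emit P0@[36:38]
i=39 'a': node 3→4 (fail-walked)
i=40 'c': node 4→6
i=41 'c': node 6→7  emit P2@[39:41],P3@[40:41]
i=42 'a': node 7→4 (fail-walked)
i=43 'e': node 4→5  emit P1@[42:43]
i=44 'a': node 5→4 (fail-walked)
i=45 'e': node 4→5  emit P1@[44:45]
i=46 'a': node 5→4 (fail-walked)
i=47 'c': node 4→6
i=48 'c': node 6→7  emit P2@[46:48],P3@[47:48]
i=49 'b': node 7→1 (fail-walked)
i=50 'd': node 1→2
i=51 'a': node 2→3  emit P0@[49:51]
i=52 'b': node 3→1 (fail-walked)
i=53 'e': node 1→0 (fail-walked)
i=54 'a': node 0→4
i=55 'e': node 4→5  emit P1@[54:55]
i=56 'd': node 5→0 (fail-walked)
i=57 'a': node 0→4
i=58 'a': node 4→4 (fail-walked)
i=59 'c': node 4→6
i=60 'c': node 6→7  emit P2@[58:60],P3@[59:60]
i=61 'b': node 7→1 (fail-walked)
i=62 'd': node 1→2
i=63 'a': node 2→3  emit P0@[61:63]
i=64 'c': node 3→6 (fail-walked)
i=65 'b': node 6→1 (fail-walked)
i=66 'd': node 1→2
i=67 'a': node 2→3  emit P0@[65:67]
i=68 'c': node 3→6 (fail-walked)
i=69 'c': node 6→7  emit P2@[67:69],P3@[68:69]
i=70 'c': node 7→9 (fail-walked)  emit P3@[69:70]
i=71 'c': node 9→9 (fail-walked)  emit P3@[70:71]

All matches (sorted): [[3,3],[7,0],[13,0],[17,3],[20,3],[21,3],[24,0],[26,2],[26,3],[33,0],[38,0],[41,2],[41,3],[43,1],[45,1],[48,2],[48,3],[51,0],[55,1],[60,2],[60,3],[63,0],[67,0],[69,2],[69,3],[70,3],[71,3]]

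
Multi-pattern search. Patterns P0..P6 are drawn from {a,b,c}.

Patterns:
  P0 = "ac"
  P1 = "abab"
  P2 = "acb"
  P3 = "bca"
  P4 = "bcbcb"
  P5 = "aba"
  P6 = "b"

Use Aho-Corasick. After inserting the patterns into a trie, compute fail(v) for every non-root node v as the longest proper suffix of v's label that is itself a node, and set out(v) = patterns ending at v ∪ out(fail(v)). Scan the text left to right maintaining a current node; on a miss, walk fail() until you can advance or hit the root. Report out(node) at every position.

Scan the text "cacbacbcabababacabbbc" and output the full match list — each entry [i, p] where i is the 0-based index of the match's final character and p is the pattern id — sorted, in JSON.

Construct AC machine:
Trie (insert patterns):
  n0 'ε': a→1 b→7
  n1 'a': b→3 c→2
  n2 'ac': b→6  [P0 ends]
  n3 'ab': a→4
  n4 'aba': b→5  [P5 ends]
  n5 'abab': ·  [P1 ends]
  n6 'acb': ·  [P2 ends]
  n7 'b': c→8  [P6 ends]
  n8 'bc': a→9 b→10
  n9 'bca': ·  [P3 ends]
  n10 'bcb': c→11
  n11 'bcbc': b→12
  n12 'bcbcb': ·  [P4 ends]

Failure links (BFS by depth):
  fail(1) 'a': from fail(0)=0 chase 'a': 0 ⇒ 0;  out=∅∪out(0)=∅
  fail(7) 'b': from fail(0)=0 chase 'b': 0 ⇒ 0;  out={6}∪out(0)={6}
  fail(2) 'ac': from fail(1)=0 chase 'c': 0 ⇒ 0;  out={0}∪out(0)={0}
  fail(3) 'ab': from fail(1)=0 chase 'b': 0 ⇒ 7;  out=∅∪out(7)={6}
  fail(8) 'bc': from fail(7)=0 chase 'c': 0 ⇒ 0;  out=∅∪out(0)=∅
  fail(4) 'aba': from fail(3)=7 chase 'a': 7→0 ⇒ 1;  out={5}∪out(1)={5}
  fail(6) 'acb': from fail(2)=0 chase 'b': 0 ⇒ 7;  out={2}∪out(7)={2,6}
  fail(9) 'bca': from fail(8)=0 chase 'a': 0 ⇒ 1;  out={3}∪out(1)={3}
  fail(10) 'bcb': from fail(8)=0 chase 'b': 0 ⇒ 7;  out=∅∪out(7)={6}
  fail(5) 'abab': from fail(4)=1 chase 'b': 1 ⇒ 3;  out={1}∪out(3)={1,6}
  fail(11) 'bcbc': from fail(10)=7 chase 'c': 7 ⇒ 8;  out=∅∪out(8)=∅
  fail(12) 'bcbcb': from fail(11)=8 chase 'b': 8 ⇒ 10;  out={4}∪out(10)={4,6}

Run:
pos 0 'c': at 0
pos 1 'a': at 1
pos 2 'c': at 2  ** P0@[1:2]
pos 3 'b': at 6  ** P2@[1:3],P6@[3:3]
pos 4 'a': at 1 (fail-walked)
pos 5 'c': at 2  ** P0@[4:5]
pos 6 'b': at 6  ** P2@[4:6],P6@[6:6]
pos 7 'c': at 8 (fail-walked)
pos 8 'a': at 9  ** P3@[6:8]
pos 9 'b': at 3 (fail-walked)  ** P6@[9:9]
pos 10 'a': at 4  ** P5@[8:10]
pos 11 'b': at 5  ** P1@[8:11],P6@[11:11]
pos 12 'a': at 4 (fail-walked)  ** P5@[10:12]
pos 13 'b': at 5  ** P1@[10:13],P6@[13:13]
pos 14 'a': at 4 (fail-walked)  ** P5@[12:14]
pos 15 'c': at 2 (fail-walked)  ** P0@[14:15]
pos 16 'a': at 1 (fail-walked)
pos 17 'b': at 3  ** P6@[17:17]
pos 18 'b': at 7 (fail-walked)  ** P6@[18:18]
pos 19 'b': at 7 (fail-walked)  ** P6@[19:19]
pos 20 'c': at 8

Matches: [[2,0],[3,2],[3,6],[5,0],[6,2],[6,6],[8,3],[9,6],[10,5],[11,1],[11,6],[12,5],[13,1],[13,6],[14,5],[15,0],[17,6],[18,6],[19,6]]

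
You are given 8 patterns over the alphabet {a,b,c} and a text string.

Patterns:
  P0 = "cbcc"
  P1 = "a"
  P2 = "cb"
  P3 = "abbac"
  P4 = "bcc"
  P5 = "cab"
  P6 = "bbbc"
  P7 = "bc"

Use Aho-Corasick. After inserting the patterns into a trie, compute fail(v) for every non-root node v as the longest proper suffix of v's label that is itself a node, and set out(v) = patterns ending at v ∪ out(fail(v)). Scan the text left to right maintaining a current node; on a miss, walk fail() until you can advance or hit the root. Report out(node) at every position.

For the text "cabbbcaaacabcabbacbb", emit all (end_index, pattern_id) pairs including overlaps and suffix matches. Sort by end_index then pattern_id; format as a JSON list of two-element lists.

Build:
Trie nodes:
  0='ε' goto a→5 b→10 c→1
  1='c' goto a→13 b→2
  2='cb' goto c→3  ←P2
  3='cbc' goto c→4
  4='cbcc' goto ·  ←P0
  5='a' goto b→6  ←P1
  6='ab' goto b→7
  7='abb' goto a→8
  8='abba' goto c→9
  9='abbac' goto ·  ←P3
  10='b' goto b→15 c→11
  11='bc' goto c→12  ←P7
  12='bcc' goto ·  ←P4
  13='ca' goto b→14
  14='cab' goto ·  ←P5
  15='bb' goto b→16
  16='bbb' goto c→17
  17='bbbc' goto ·  ←P6

BFS fail/out derivation:
  fail(1) 'c': from fail(0)=0 chase 'c': 0 ⇒ 0;  out=∅∪out(0)=∅
  fail(5) 'a': from fail(0)=0 chase 'a': 0 ⇒ 0;  out={1}∪out(0)={1}
  fail(10) 'b': from fail(0)=0 chase 'b': 0 ⇒ 0;  out=∅∪out(0)=∅
  fail(2) 'cb': from fail(1)=0 chase 'b': 0 ⇒ 10;  out={2}∪out(10)={2}
  fail(6) 'ab': from fail(5)=0 chase 'b': 0 ⇒ 10;  out=∅∪out(10)=∅
  fail(11) 'bc': from fail(10)=0 chase 'c': 0 ⇒ 1;  out={7}∪out(1)={7}
  fail(13) 'ca': from fail(1)=0 chase 'a': 0 ⇒ 5;  out=∅∪out(5)={1}
  fail(15) 'bb': from fail(10)=0 chase 'b': 0 ⇒ 10;  out=∅∪out(10)=∅
  fail(3) 'cbc': from fail(2)=10 chase 'c': 10 ⇒ 11;  out=∅∪out(11)={7}
  fail(7) 'abb': from fail(6)=10 chase 'b': 10 ⇒ 15;  out=∅∪out(15)=∅
  fail(12) 'bcc': from fail(11)=1 chase 'c': 1→0 ⇒ 1;  out={4}∪out(1)={4}
  fail(14) 'cab': from fail(13)=5 chase 'b': 5 ⇒ 6;  out={5}∪out(6)={5}
  fail(16) 'bbb': from fail(15)=10 chase 'b': 10 ⇒ 15;  out=∅∪out(15)=∅
  fail(4) 'cbcc': from fail(3)=11 chase 'c': 11 ⇒ 12;  out={0}∪out(12)={0,4}
  fail(8) 'abba': from fail(7)=15 chase 'a': 15→10→0 ⇒ 5;  out=∅∪out(5)={1}
  fail(17) 'bbbc': from fail(16)=15 chase 'c': 15→10 ⇒ 11;  out={6}∪out(11)={6,7}
  fail(9) 'abbac': from fail(8)=5 chase 'c': 5→0 ⇒ 1;  out={3}∪out(1)={3}

Run:
[0] read 'c'  n0⇒n1
[1] read 'a'  n1⇒n13  → match P1@[1:1]
[2] read 'b'  n13⇒n14  → match P5@[0:2]
[3] read 'b'  n14⇒n7 (via fail)
[4] read 'b'  n7⇒n16 (via fail)
[5] read 'c'  n16⇒n17  → match P6@[2:5],P7@[4:5]
[6] read 'a'  n17⇒n13 (via fail)  → match P1@[6:6]
[7] read 'a'  n13⇒n5 (via fail)  → match P1@[7:7]
[8] read 'a'  n5⇒n5 (via fail)  → match P1@[8:8]
[9] read 'c'  n5⇒n1 (via fail)
[10] read 'a'  n1⇒n13  → match P1@[10:10]
[11] read 'b'  n13⇒n14  → match P5@[9:11]
[12] read 'c'  n14⇒n11 (via fail)  → match P7@[11:12]
[13] read 'a'  n11⇒n13 (via fail)  → match P1@[13:13]
[14] read 'b'  n13⇒n14  → match P5@[12:14]
[15] read 'b'  n14⇒n7 (via fail)
[16] read 'a'  n7⇒n8  → match P1@[16:16]
[17] read 'c'  n8⇒n9  → match P3@[13:17]
[18] read 'b'  n9⇒n2 (via fail)  → match P2@[17:18]
[19] read 'b'  n2⇒n15 (via fail)

All matches (sorted): [[1,1],[2,5],[5,6],[5,7],[6,1],[7,1],[8,1],[10,1],[11,5],[12,7],[13,1],[14,5],[16,1],[17,3],[18,2]]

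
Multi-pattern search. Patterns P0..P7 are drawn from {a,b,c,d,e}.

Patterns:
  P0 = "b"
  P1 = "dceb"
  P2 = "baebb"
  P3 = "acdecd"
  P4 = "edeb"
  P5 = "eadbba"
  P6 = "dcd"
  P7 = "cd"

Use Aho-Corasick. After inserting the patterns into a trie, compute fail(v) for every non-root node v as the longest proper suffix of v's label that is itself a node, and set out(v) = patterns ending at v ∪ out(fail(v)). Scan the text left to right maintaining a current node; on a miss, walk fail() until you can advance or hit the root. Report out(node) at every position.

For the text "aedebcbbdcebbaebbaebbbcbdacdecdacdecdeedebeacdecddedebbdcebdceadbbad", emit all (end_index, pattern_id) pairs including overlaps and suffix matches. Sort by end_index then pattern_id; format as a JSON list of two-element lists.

Construct AC machine:
Trie (insert patterns):
  n0 'ε': a→10 b→1 c→26 d→2 e→16
  n1 'b': a→6  ←P0
  n2 'd': c→3
  n3 'dc': d→25 e→4
  n4 'dce': b→5
  n5 'dceb': ·  ←P1
  n6 'ba': e→7
  n7 'bae': b→8
  n8 'baeb': b→9
  n9 'baebb': ·  ←P2
  n10 'a': c→11
  n11 'ac': d→12
  n12 'acd': e→13
  n13 'acde': c→14
  n14 'acdec': d→15
  n15 'acdecd': ·  ←P3
  n16 'e': a→20 d→17
  n17 'ed': e→18
  n18 'ede': b→19
  n19 'edeb': ·  ←P4
  n20 'ea': d→21
  n21 'ead': b→22
  n22 'eadb': b→23
  n23 'eadbb': a→24
  n24 'eadbba': ·  ←P5
  n25 'dcd': ·  ←P6
  n26 'c': d→27
  n27 'cd': ·  ←P7

BFS fail/out derivation:
  n1('b'): parent n0 fail=0; on 'b' 0 → fail=0;  out {0}∪∅={0}
  n2('d'): parent n0 fail=0; on 'd' 0 → fail=0;  out ∅∪∅=∅
  n10('a'): parent n0 fail=0; on 'a' 0 → fail=0;  out ∅∪∅=∅
  n16('e'): parent n0 fail=0; on 'e' 0 → fail=0;  out ∅∪∅=∅
  n26('c'): parent n0 fail=0; on 'c' 0 → fail=0;  out ∅∪∅=∅
  n3('dc'): parent n2 fail=0; on 'c' 0 → fail=26;  out ∅∪∅=∅
  n6('ba'): parent n1 fail=0; on 'a' 0 → fail=10;  out ∅∪∅=∅
  n11('ac'): parent n10 fail=0; on 'c' 0 → fail=26;  out ∅∪∅=∅
  n17('ed'): parent n16 fail=0; on 'd' 0 → fail=2;  out ∅∪∅=∅
  n20('ea'): parent n16 fail=0; on 'a' 0 → fail=10;  out ∅∪∅=∅
  n27('cd'): parent n26 fail=0; on 'd' 0 → fail=2;  out {7}∪∅={7}
  n4('dce'): parent n3 fail=26; on 'e' 26→0 → fail=16;  out ∅∪∅=∅
  n7('bae'): parent n6 fail=10; on 'e' 10→0 → fail=16;  out ∅∪∅=∅
  n12('acd'): parent n11 fail=26; on 'd' 26 → fail=27;  out ∅∪{7}={7}
  n18('ede'): parent n17 fail=2; on 'e' 2→0 → fail=16;  out ∅∪∅=∅
  n21('ead'): parent n20 fail=10; on 'd' 10→0 → fail=2;  out ∅∪∅=∅
  n25('dcd'): parent n3 fail=26; on 'd' 26 → fail=27;  out {6}∪{7}={6,7}
  n5('dceb'): parent n4 fail=16; on 'b' 16→0 → fail=1;  out {1}∪{0}={0,1}
  n8('baeb'): parent n7 fail=16; on 'b' 16→0 → fail=1;  out ∅∪{0}={0}
  n13('acde'): parent n12 fail=27; on 'e' 27→2→0 → fail=16;  out ∅∪∅=∅
  n19('edeb'): parent n18 fail=16; on 'b' 16→0 → fail=1;  out {4}∪{0}={0,4}
  n22('eadb'): parent n21 fail=2; on 'b' 2→0 → fail=1;  out ∅∪{0}={0}
  n9('baebb'): parent n8 fail=1; on 'b' 1→0 → fail=1;  out {2}∪{0}={0,2}
  n14('acdec'): parent n13 fail=16; on 'c' 16→0 → fail=26;  out ∅∪∅=∅
  n23('eadbb'): parent n22 fail=1; on 'b' 1→0 → fail=1;  out ∅∪{0}={0}
  n15('acdecd'): parent n14 fail=26; on 'd' 26 → fail=27;  out {3}∪{7}={3,7}
  n24('eadbba'): parent n23 fail=1; on 'a' 1 → fail=6;  out {5}∪∅={5}

Scan:
[0] read 'a'  n0⇒n10
[1] read 'e'  n10⇒n16 (fail-walked)
[2] read 'd'  n16⇒n17
[3] read 'e'  n17⇒n18
[4] read 'b'  n18⇒n19  → match P0@[4:4],P4@[1:4]
[5] read 'c'  n19⇒n26 (fail-walked)
[6] read 'b'  n26⇒n1 (fail-walked)  → match P0@[6:6]
[7] read 'b'  n1⇒n1 (fail-walked)  → match P0@[7:7]
[8] read 'd'  n1⇒n2 (fail-walked)
[9] read 'c'  n2⇒n3
[10] read 'e'  n3⇒n4
[11] read 'b'  n4⇒n5  → match P0@[11:11],P1@[8:11]
[12] read 'b'  n5⇒n1 (fail-walked)  → match P0@[12:12]
[13] read 'a'  n1⇒n6
[14] read 'e'  n6⇒n7
[15] read 'b'  n7⇒n8  → match P0@[15:15]
[16] read 'b'  n8⇒n9  → match P0@[16:16],P2@[12:16]
[17] read 'a'  n9⇒n6 (fail-walked)
[18] read 'e'  n6⇒n7
[19] read 'b'  n7⇒n8  → match P0@[19:19]
[20] read 'b'  n8⇒n9  → match P0@[20:20],P2@[16:20]
[21] read 'b'  n9⇒n1 (fail-walked)  → match P0@[21:21]
[22] read 'c'  n1⇒n26 (fail-walked)
[23] read 'b'  n26⇒n1 (fail-walked)  → match P0@[23:23]
[24] read 'd'  n1⇒n2 (fail-walked)
[25] read 'a'  n2⇒n10 (fail-walked)
[26] read 'c'  n10⇒n11
[27] read 'd'  n11⇒n12  → match P7@[26:27]
[28] read 'e'  n12⇒n13
[29] read 'c'  n13⇒n14
[30] read 'd'  n14⇒n15  → match P3@[25:30],P7@[29:30]
[31] read 'a'  n15⇒n10 (fail-walked)
[32] read 'c'  n10⇒n11
[33] read 'd'  n11⇒n12  → match P7@[32:33]
[34] read 'e'  n12⇒n13
[35] read 'c'  n13⇒n14
[36] read 'd'  n14⇒n15  → match P3@[31:36],P7@[35:36]
[37] read 'e'  n15⇒n16 (fail-walked)
[38] read 'e'  n16⇒n16 (fail-walked)
[39] read 'd'  n16⇒n17
[40] read 'e'  n17⇒n18
[41] read 'b'  n18⇒n19  → match P0@[41:41],P4@[38:41]
[42] read 'e'  n19⇒n16 (fail-walked)
[43] read 'a'  n16⇒n20
[44] read 'c'  n20⇒n11 (fail-walked)
[45] read 'd'  n11⇒n12  → match P7@[44:45]
[46] read 'e'  n12⇒n13
[47] read 'c'  n13⇒n14
[48] read 'd'  n14⇒n15  → match P3@[43:48],P7@[47:48]
[49] read 'd'  n15⇒n2 (fail-walked)
[50] read 'e'  n2⇒n16 (fail-walked)
[51] read 'd'  n16⇒n17
[52] read 'e'  n17⇒n18
[53] read 'b'  n18⇒n19  → match P0@[53:53],P4@[50:53]
[54] read 'b'  n19⇒n1 (fail-walked)  → match P0@[54:54]
[55] read 'd'  n1⇒n2 (fail-walked)
[56] read 'c'  n2⇒n3
[57] read 'e'  n3⇒n4
[58] read 'b'  n4⇒n5  → match P0@[58:58],P1@[55:58]
[59] read 'd'  n5⇒n2 (fail-walked)
[60] read 'c'  n2⇒n3
[61] read 'e'  n3⇒n4
[62] read 'a'  n4⇒n20 (fail-walked)
[63] read 'd'  n20⇒n21
[64] read 'b'  n21⇒n22  → match P0@[64:64]
[65] read 'b'  n22⇒n23  → match P0@[65:65]
[66] read 'a'  n23⇒n24  → match P5@[61:66]
[67] read 'd'  n24⇒n2 (fail-walked)

All matches (sorted): [[4,0],[4,4],[6,0],[7,0],[11,0],[11,1],[12,0],[15,0],[16,0],[16,2],[19,0],[20,0],[20,2],[21,0],[23,0],[27,7],[30,3],[30,7],[33,7],[36,3],[36,7],[41,0],[41,4],[45,7],[48,3],[48,7],[53,0],[53,4],[54,0],[58,0],[58,1],[64,0],[65,0],[66,5]]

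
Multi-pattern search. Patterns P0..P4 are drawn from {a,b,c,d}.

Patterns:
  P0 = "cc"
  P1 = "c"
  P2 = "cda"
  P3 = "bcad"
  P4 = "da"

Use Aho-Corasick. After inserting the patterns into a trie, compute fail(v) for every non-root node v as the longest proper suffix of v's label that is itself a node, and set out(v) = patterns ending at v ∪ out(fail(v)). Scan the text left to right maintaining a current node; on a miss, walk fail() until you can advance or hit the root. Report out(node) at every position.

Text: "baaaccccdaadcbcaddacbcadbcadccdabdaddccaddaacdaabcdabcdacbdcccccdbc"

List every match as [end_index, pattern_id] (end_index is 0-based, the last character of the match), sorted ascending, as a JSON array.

Build:
Trie nodes:
  0='ε' goto b→5 c→1 d→9
  1='c' goto c→2 d→3  [P1 ends]
  2='cc' goto ·  [P0 ends]
  3='cd' goto a→4
  4='cda' goto ·  [P2 ends]
  5='b' goto c→6
  6='bc' goto a→7
  7='bca' goto d→8
  8='bcad' goto ·  [P3 ends]
  9='d' goto a→10
  10='da' goto ·  [P4 ends]

BFS fail/out derivation:
  fail(1) 'c': from fail(0)=0 chase 'c': 0 ⇒ 0;  out={1}∪out(0)={1}
  fail(5) 'b': from fail(0)=0 chase 'b': 0 ⇒ 0;  out=∅∪out(0)=∅
  fail(9) 'd': from fail(0)=0 chase 'd': 0 ⇒ 0;  out=∅∪out(0)=∅
  fail(2) 'cc': from fail(1)=0 chase 'c': 0 ⇒ 1;  out={0}∪out(1)={0,1}
  fail(3) 'cd': from fail(1)=0 chase 'd': 0 ⇒ 9;  out=∅∪out(9)=∅
  fail(6) 'bc': from fail(5)=0 chase 'c': 0 ⇒ 1;  out=∅∪out(1)={1}
  fail(10) 'da': from fail(9)=0 chase 'a': 0 ⇒ 0;  out={4}∪out(0)={4}
  fail(4) 'cda': from fail(3)=9 chase 'a': 9 ⇒ 10;  out={2}∪out(10)={2,4}
  fail(7) 'bca': from fail(6)=1 chase 'a': 1→0 ⇒ 0;  out=∅∪out(0)=∅
  fail(8) 'bcad': from fail(7)=0 chase 'd': 0 ⇒ 9;  out={3}∪out(9)={3}

Text stream:
[0] read 'b'  n0⇒n5
[1] read 'a'  n5⇒n0 (fail-walked)
[2] read 'a'  n0⇒n0
[3] read 'a'  n0⇒n0
[4] read 'c'  n0⇒n1  → match P1@[4:4]
[5] read 'c'  n1⇒n2  → match P0@[4:5],P1@[5:5]
[6] read 'c'  n2⇒n2 (fail-walked)  → match P0@[5:6],P1@[6:6]
[7] read 'c'  n2⇒n2 (fail-walked)  → match P0@[6:7],P1@[7:7]
[8] read 'd'  n2⇒n3 (fail-walked)
[9] read 'a'  n3⇒n4  → match P2@[7:9],P4@[8:9]
[10] read 'a'  n4⇒n0 (fail-walked)
[11] read 'd'  n0⇒n9
[12] read 'c'  n9⇒n1 (fail-walked)  → match P1@[12:12]
[13] read 'b'  n1⇒n5 (fail-walked)
[14] read 'c'  n5⇒n6  → match P1@[14:14]
[15] read 'a'  n6⇒n7
[16] read 'd'  n7⇒n8  → match P3@[13:16]
[17] read 'd'  n8⇒n9 (fail-walked)
[18] read 'a'  n9⇒n10  → match P4@[17:18]
[19] read 'c'  n10⇒n1 (fail-walked)  → match P1@[19:19]
[20] read 'b'  n1⇒n5 (fail-walked)
[21] read 'c'  n5⇒n6  → match P1@[21:21]
[22] read 'a'  n6⇒n7
[23] read 'd'  n7⇒n8  → match P3@[20:23]
[24] read 'b'  n8⇒n5 (fail-walked)
[25] read 'c'  n5⇒n6  → match P1@[25:25]
[26] read 'a'  n6⇒n7
[27] read 'd'  n7⇒n8  → match P3@[24:27]
[28] read 'c'  n8⇒n1 (fail-walked)  → match P1@[28:28]
[29] read 'c'  n1⇒n2  → match P0@[28:29],P1@[29:29]
[30] read 'd'  n2⇒n3 (fail-walked)
[31] read 'a'  n3⇒n4  → match P2@[29:31],P4@[30:31]
[32] read 'b'  n4⇒n5 (fail-walked)
[33] read 'd'  n5⇒n9 (fail-walked)
[34] read 'a'  n9⇒n10  → match P4@[33:34]
[35] read 'd'  n10⇒n9 (fail-walked)
[36] read 'd'  n9⇒n9 (fail-walked)
[37] read 'c'  n9⇒n1 (fail-walked)  → match P1@[37:37]
[38] read 'c'  n1⇒n2  → match P0@[37:38],P1@[38:38]
[39] read 'a'  n2⇒n0 (fail-walked)
[40] read 'd'  n0⇒n9
[41] read 'd'  n9⇒n9 (fail-walked)
[42] read 'a'  n9⇒n10  → match P4@[41:42]
[43] read 'a'  n10⇒n0 (fail-walked)
[44] read 'c'  n0⇒n1  → match P1@[44:44]
[45] read 'd'  n1⇒n3
[46] read 'a'  n3⇒n4  → match P2@[44:46],P4@[45:46]
[47] read 'a'  n4⇒n0 (fail-walked)
[48] read 'b'  n0⇒n5
[49] read 'c'  n5⇒n6  → match P1@[49:49]
[50] read 'd'  n6⇒n3 (fail-walked)
[51] read 'a'  n3⇒n4  → match P2@[49:51],P4@[50:51]
[52] read 'b'  n4⇒n5 (fail-walked)
[53] read 'c'  n5⇒n6  → match P1@[53:53]
[54] read 'd'  n6⇒n3 (fail-walked)
[55] read 'a'  n3⇒n4  → match P2@[53:55],P4@[54:55]
[56] read 'c'  n4⇒n1 (fail-walked)  → match P1@[56:56]
[57] read 'b'  n1⇒n5 (fail-walked)
[58] read 'd'  n5⇒n9 (fail-walked)
[59] read 'c'  n9⇒n1 (fail-walked)  → match P1@[59:59]
[60] read 'c'  n1⇒n2  → match P0@[59:60],P1@[60:60]
[61] read 'c'  n2⇒n2 (fail-walked)  → match P0@[60:61],P1@[61:61]
[62] read 'c'  n2⇒n2 (fail-walked)  → match P0@[61:62],P1@[62:62]
[63] read 'c'  n2⇒n2 (fail-walked)  → match P0@[62:63],P1@[63:63]
[64] read 'd'  n2⇒n3 (fail-walked)
[65] read 'b'  n3⇒n5 (fail-walked)
[66] read 'c'  n5⇒n6  → match P1@[66:66]

All matches (sorted): [[4,1],[5,0],[5,1],[6,0],[6,1],[7,0],[7,1],[9,2],[9,4],[12,1],[14,1],[16,3],[18,4],[19,1],[21,1],[23,3],[25,1],[27,3],[28,1],[29,0],[29,1],[31,2],[31,4],[34,4],[37,1],[38,0],[38,1],[42,4],[44,1],[46,2],[46,4],[49,1],[51,2],[51,4],[53,1],[55,2],[55,4],[56,1],[59,1],[60,0],[60,1],[61,0],[61,1],[62,0],[62,1],[63,0],[63,1],[66,1]]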